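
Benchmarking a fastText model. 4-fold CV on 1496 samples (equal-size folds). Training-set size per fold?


Fold size = 1496/4 = 374
Training per fold = 1496 - 374 = 1122

1122


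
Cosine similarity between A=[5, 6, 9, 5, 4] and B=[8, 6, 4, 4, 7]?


A·B = 5·8 + 6·6 + 9·4 + 5·4 + 4·7 = 160
‖A‖ = √183 = 13.5277, ‖B‖ = √181 = 13.4536
cos = 160/(√183·√181) = 160/√33123 = 0.8791

0.8791


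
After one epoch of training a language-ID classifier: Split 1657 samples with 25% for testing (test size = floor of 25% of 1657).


Test = ⌊1657·25/100⌋ = 414
Train = 1657 - 414 = 1243

Train: 1243, Test: 414


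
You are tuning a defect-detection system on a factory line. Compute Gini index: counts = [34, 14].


Probabilities: [34/48, 14/48] ≈ [0.7083, 0.2917]
Σpᵢ² = (1156 + 196)/48² = 1352/2304
Gini = 1 - Σpᵢ² = 1 - 1352/2304 = 0.4132

0.4132


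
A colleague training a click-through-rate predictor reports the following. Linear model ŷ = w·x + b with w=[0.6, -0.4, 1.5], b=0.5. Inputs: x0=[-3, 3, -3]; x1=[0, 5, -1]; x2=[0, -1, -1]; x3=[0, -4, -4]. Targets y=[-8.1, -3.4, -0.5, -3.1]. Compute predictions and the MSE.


ŷ0 = (0.6)·(-3) + (-0.4)·(3) + (1.5)·(-3) + 0.5 = -7.0
ŷ1 = (0.6)·(0) + (-0.4)·(5) + (1.5)·(-1) + 0.5 = -3.0
ŷ2 = (0.6)·(0) + (-0.4)·(-1) + (1.5)·(-1) + 0.5 = -0.6
ŷ3 = (0.6)·(0) + (-0.4)·(-4) + (1.5)·(-4) + 0.5 = -3.9
errors² = [1.21, 0.16, 0.01, 0.64]
MSE = 2.0200/4 = 0.505

0.505


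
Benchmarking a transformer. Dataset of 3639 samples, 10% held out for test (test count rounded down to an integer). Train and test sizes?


Test = ⌊3639·10/100⌋ = 363
Train = 3639 - 363 = 3276

Train: 3276, Test: 363


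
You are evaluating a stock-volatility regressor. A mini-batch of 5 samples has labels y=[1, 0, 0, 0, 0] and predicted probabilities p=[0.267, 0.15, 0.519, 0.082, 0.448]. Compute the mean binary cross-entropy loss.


L[0] = -ln(0.267) = 1.3205
L[1] = -ln(1-0.15) = -ln(0.85) = 0.1625
L[2] = -ln(1-0.519) = -ln(0.481) = 0.7319
L[3] = -ln(1-0.082) = -ln(0.918) = 0.0856
L[4] = -ln(1-0.448) = -ln(0.552) = 0.5942
mean = (1.3205 + 0.1625 + 0.7319 + 0.0856 + 0.5942)/5 = 0.5789

0.5789


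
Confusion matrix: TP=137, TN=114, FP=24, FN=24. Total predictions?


Total = TP + TN + FP + FN
= 137 + 114 + 24 + 24
= 299
(Predicted positive: 161, predicted negative: 138)

299


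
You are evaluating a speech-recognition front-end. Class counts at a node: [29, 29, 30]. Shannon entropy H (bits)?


Probabilities: [29/88, 29/88, 30/88] ≈ [0.3295, 0.3295, 0.3409]
H = -((29/88)·log₂(29/88) + (29/88)·log₂(29/88) + (30/88)·log₂(30/88))
  = 1.5848 bits

1.5848 bits


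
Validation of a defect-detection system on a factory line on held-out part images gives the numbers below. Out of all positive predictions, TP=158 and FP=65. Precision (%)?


Precision = TP/(TP+FP)
= 158/(158+65)
= 158/223 = 70.85%

70.85%


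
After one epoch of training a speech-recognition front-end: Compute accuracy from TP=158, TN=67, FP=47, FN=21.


Accuracy = (TP+TN)/(TP+TN+FP+FN)
= (158+67)/(293)
= 225/293 = 76.79%

76.79%


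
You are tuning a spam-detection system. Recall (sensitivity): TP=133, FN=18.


Recall = TP/(TP+FN)
= 133/(133+18)
= 133/151 = 88.08%

88.08%


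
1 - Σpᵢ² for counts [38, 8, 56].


Probabilities: [38/102, 8/102, 56/102] ≈ [0.3725, 0.0784, 0.549]
Σpᵢ² = (1444 + 64 + 3136)/102² = 4644/10404
Gini = 1 - Σpᵢ² = 1 - 4644/10404 = 0.5536

0.5536


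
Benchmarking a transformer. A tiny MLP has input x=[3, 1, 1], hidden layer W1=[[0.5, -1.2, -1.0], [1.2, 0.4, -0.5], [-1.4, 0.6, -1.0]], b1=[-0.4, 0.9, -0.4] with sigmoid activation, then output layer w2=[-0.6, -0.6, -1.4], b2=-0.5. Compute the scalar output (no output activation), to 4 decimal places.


z1[0] = (0.5)·(3) + (-1.2)·(1) + (-1.0)·(1) - 0.4 = -1.1
z1[1] = (1.2)·(3) + (0.4)·(1) + (-0.5)·(1) + 0.9 = 4.4
z1[2] = (-1.4)·(3) + (0.6)·(1) + (-1.0)·(1) - 0.4 = -5.0
h = sigmoid(z1) = [0.2497, 0.9879, 0.0067]
output = (-0.6)·(0.2497) + (-0.6)·(0.9879) + (-1.4)·(0.0067) - 0.5 = -1.2519

-1.2519


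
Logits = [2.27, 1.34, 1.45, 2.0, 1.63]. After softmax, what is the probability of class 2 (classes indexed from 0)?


Exponentials: e^2.27=9.6794, e^1.34=3.819, e^1.45=4.2631, e^2.0=7.3891, e^1.63=5.1039
Sum = 30.2545
Softmax = [0.3199, 0.1262, 0.1409, 0.2442, 0.1687]
p[2] = 4.2631/30.2545 = 0.1409

0.1409


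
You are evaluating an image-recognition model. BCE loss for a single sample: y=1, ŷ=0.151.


BCE = -[y·ln(p) + (1-y)·ln(1-p)]
= -1·ln(0.151) - 0
= -ln(0.151) = 1.8905

1.8905


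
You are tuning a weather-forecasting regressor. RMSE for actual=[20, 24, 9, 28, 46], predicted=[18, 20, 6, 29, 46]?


MSE = 30/5 = 6
RMSE = √(30/5) = 2.4495

2.4495


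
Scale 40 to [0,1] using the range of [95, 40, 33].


min=33, max=95
(40-33)/(95-33) = 7/62 = 0.1129

0.1129


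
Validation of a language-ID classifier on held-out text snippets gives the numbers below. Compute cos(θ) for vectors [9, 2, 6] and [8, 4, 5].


A·B = 9·8 + 2·4 + 6·5 = 110
‖A‖ = √121 = 11, ‖B‖ = √105 = 10.247
cos = 110/(√121·√105) = 110/√12705 = 0.9759

0.9759


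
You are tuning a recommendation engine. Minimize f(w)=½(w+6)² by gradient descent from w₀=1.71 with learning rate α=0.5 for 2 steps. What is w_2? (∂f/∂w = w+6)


step 1: grad = 1.71+6 = 7.71; w = 1.71 - 0.5·(7.71) = -2.145
step 2: grad = -2.145+6 = 3.855; w = -2.145 - 0.5·(3.855) = -4.0725

-4.0725


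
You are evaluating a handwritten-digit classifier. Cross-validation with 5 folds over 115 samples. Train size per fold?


Fold size = 115/5 = 23
Training per fold = 115 - 23 = 92

92


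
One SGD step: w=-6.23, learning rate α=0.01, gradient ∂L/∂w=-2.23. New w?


w_new = w - α·∇
= -6.23 - 0.01·-2.23
= -6.23 + 0.0223
= -6.2077

-6.2077


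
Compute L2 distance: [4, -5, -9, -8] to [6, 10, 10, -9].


d = √((4-6)² + (-5-10)² + (-9-10)² + (-8+ 9)²)
  = √(4 + 225 + 361 + 1)
  = √591 = 24.3105

24.3105


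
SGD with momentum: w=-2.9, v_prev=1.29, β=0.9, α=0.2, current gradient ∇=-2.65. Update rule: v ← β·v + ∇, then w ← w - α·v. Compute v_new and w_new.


v_new = 0.9·1.29 - 2.65 = 1.161 - 2.65 = -1.489
w_new = -2.9 - 0.2·-1.489 = -2.9 + 0.2978 = -2.6022

v_new=-1.489, w_new=-2.6022


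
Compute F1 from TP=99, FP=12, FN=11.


Precision = 99/111 = 0.8919
Recall = 99/110 = 0.9
F1 = 2·P·R/(P+R) = 2·TP/(2·TP+FP+FN) = 198/(198+12+11) = 198/221 = 0.8959

0.8959


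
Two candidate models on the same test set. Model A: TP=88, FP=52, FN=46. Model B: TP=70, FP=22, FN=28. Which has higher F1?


Model A: P=88/140=0.6286, R=88/134=0.6567, F1=2PR/(P+R)=2TP/(2TP+FP+FN)=176/274=0.6423
Model B: P=70/92=0.7609, R=70/98=0.7143, F1=2PR/(P+R)=2TP/(2TP+FP+FN)=140/190=0.7368
0.6423 < 0.7368 → Model B

Model B


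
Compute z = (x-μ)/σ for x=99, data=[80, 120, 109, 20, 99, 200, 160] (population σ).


μ = 112.5714, σ = 53.1517
z = (99 - 112.5714)/53.1517 = -0.2553

-0.2553


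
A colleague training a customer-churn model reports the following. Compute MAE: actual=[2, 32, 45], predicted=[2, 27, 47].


Absolute errors: |2-2|=0, |32-27|=5, |45-47|=2
Sum = 7
MAE = 7/3 = 7/3

7/3


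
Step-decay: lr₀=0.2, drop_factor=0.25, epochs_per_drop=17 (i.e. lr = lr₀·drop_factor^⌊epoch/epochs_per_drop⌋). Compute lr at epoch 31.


n_drops = ⌊31/17⌋ = 1
lr = 0.2·0.25^1 = 0.2·0.25 = 0.05

0.05


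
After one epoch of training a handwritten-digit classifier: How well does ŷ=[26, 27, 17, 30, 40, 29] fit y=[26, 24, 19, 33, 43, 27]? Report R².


ȳ = 28.6667
SS_res = Σ(y-ŷ)² = 35
SS_tot = Σ(y-ȳ)² = 349.33
R² = 1 - SS_res/SS_tot = 1 - 0.1002 = 0.8998

0.8998


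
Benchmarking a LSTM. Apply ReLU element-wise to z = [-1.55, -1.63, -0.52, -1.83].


ReLU(-1.55) = max(0, -1.55) = 0.0
ReLU(-1.63) = max(0, -1.63) = 0.0
ReLU(-0.52) = max(0, -0.52) = 0.0
ReLU(-1.83) = max(0, -1.83) = 0.0
result = [0.0, 0.0, 0.0, 0.0]

[0.0, 0.0, 0.0, 0.0]


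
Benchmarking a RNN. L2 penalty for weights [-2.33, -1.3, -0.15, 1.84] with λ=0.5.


‖w‖₂² = (-2.33)² + (-1.3)² + (-0.15)² + (1.84)²
     = 5.4289 + 1.69 + 0.0225 + 3.3856
     = 10.527
λ·‖w‖₂² = 0.5·10.527 = 5.2635

5.2635


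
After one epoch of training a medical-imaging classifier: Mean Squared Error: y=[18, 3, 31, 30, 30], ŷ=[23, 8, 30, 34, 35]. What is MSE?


Squared errors: (18-23)²=25, (3-8)²=25, (31-30)²=1, (30-34)²=16, (30-35)²=25
Sum = 92
MSE = 92/5 = 92/5

92/5


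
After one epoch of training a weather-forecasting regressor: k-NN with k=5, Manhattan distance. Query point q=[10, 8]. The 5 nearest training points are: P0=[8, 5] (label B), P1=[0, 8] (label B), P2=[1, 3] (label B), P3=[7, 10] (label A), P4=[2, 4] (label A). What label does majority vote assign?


d(q,P0) = 5  (label B)
d(q,P1) = 10  (label B)
d(q,P2) = 14  (label B)
d(q,P3) = 5  (label A)
d(q,P4) = 12  (label A)
Votes: A=2, B=3
Majority → B

B


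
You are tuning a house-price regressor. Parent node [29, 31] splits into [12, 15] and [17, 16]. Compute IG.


Parent = [29, 31], H_parent = 0.9992
H_left = 0.9911 (n=27), H_right = 0.9993 (n=33)
H_children = (27/60)·0.9911 + (33/60)·0.9993 = 0.9956
IG = 0.9992 - 0.9956 = 0.0036

0.0036


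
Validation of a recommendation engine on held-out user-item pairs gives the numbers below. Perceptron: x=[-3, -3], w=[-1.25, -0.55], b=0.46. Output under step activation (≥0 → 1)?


z = (-3)·(-1.25) + (-3)·(-0.55) + 0.46
  = 5.86
step(z) = 1 (z≥0)

1


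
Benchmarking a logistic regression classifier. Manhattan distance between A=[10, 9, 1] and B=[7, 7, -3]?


d = |10-7| + |9-7| + |1+ 3|
  = 3 + 2 + 4
  = 9

9


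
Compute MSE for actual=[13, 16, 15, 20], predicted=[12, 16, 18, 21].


Squared errors: (13-12)²=1, (16-16)²=0, (15-18)²=9, (20-21)²=1
Sum = 11
MSE = 11/4 = 11/4

11/4


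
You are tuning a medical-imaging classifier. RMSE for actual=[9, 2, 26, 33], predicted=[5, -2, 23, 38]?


MSE = 66/4 = 16.5
RMSE = √(66/4) = 4.062

4.062


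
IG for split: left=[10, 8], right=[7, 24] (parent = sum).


Parent = [17, 32], H_parent = 0.9313
H_left = 0.9911 (n=18), H_right = 0.7706 (n=31)
H_children = (18/49)·0.9911 + (31/49)·0.7706 = 0.8516
IG = 0.9313 - 0.8516 = 0.0797

0.0797


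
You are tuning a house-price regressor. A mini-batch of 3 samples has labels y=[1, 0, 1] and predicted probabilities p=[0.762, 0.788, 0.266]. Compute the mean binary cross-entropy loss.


L[0] = -ln(0.762) = 0.2718
L[1] = -ln(1-0.788) = -ln(0.212) = 1.5512
L[2] = -ln(0.266) = 1.3243
mean = (0.2718 + 1.5512 + 1.3243)/3 = 1.0491

1.0491


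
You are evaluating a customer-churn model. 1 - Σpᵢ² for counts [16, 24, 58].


Probabilities: [16/98, 24/98, 58/98] ≈ [0.1633, 0.2449, 0.5918]
Σpᵢ² = (256 + 576 + 3364)/98² = 4196/9604
Gini = 1 - Σpᵢ² = 1 - 4196/9604 = 0.5631

0.5631


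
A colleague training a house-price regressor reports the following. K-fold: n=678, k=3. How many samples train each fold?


Fold size = 678/3 = 226
Training per fold = 678 - 226 = 452

452


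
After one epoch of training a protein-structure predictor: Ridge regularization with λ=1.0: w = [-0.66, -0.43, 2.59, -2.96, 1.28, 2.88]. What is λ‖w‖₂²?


‖w‖₂² = (-0.66)² + (-0.43)² + (2.59)² + (-2.96)² + (1.28)² + (2.88)²
     = 0.4356 + 0.1849 + 6.7081 + 8.7616 + 1.6384 + 8.2944
     = 26.023
λ·‖w‖₂² = 1.0·26.023 = 26.023

26.023


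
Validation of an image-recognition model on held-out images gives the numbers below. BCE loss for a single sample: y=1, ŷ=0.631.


BCE = -[y·ln(p) + (1-y)·ln(1-p)]
= -1·ln(0.631) - 0
= -ln(0.631) = 0.4604

0.4604


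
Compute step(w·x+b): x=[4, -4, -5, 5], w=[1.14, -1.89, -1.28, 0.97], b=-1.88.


z = (4)·(1.14) + (-4)·(-1.89) + (-5)·(-1.28) + (5)·(0.97) - 1.88
  = 21.49
step(z) = 1 (z≥0)

1


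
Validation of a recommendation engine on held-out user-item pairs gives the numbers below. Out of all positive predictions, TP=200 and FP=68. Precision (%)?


Precision = TP/(TP+FP)
= 200/(200+68)
= 200/268 = 74.63%

74.63%


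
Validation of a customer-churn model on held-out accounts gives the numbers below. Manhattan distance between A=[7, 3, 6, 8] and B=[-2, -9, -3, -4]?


d = |7+ 2| + |3+ 9| + |6+ 3| + |8+ 4|
  = 9 + 12 + 9 + 12
  = 42

42


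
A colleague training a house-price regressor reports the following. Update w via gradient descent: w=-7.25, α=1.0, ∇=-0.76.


w_new = w - α·∇
= -7.25 - 1.0·-0.76
= -7.25 + 0.76
= -6.49

-6.49


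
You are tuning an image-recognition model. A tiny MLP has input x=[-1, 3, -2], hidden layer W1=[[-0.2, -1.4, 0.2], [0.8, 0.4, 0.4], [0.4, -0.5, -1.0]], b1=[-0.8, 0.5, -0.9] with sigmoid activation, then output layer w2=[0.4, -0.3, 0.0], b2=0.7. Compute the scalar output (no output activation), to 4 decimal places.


z1[0] = (-0.2)·(-1) + (-1.4)·(3) + (0.2)·(-2) - 0.8 = -5.2
z1[1] = (0.8)·(-1) + (0.4)·(3) + (0.4)·(-2) + 0.5 = 0.1
z1[2] = (0.4)·(-1) + (-0.5)·(3) + (-1.0)·(-2) - 0.9 = -0.8
h = sigmoid(z1) = [0.0055, 0.525, 0.31]
output = (0.4)·(0.0055) + (-0.3)·(0.525) + (0.0)·(0.31) + 0.7 = 0.5447

0.5447


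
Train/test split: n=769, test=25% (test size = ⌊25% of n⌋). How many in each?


Test = ⌊769·25/100⌋ = 192
Train = 769 - 192 = 577

Train: 577, Test: 192


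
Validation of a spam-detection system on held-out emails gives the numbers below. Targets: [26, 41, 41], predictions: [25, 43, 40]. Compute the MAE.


Absolute errors: |26-25|=1, |41-43|=2, |41-40|=1
Sum = 4
MAE = 4/3 = 4/3

4/3


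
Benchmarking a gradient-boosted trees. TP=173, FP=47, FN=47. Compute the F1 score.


Precision = 173/220 = 0.7864
Recall = 173/220 = 0.7864
F1 = 2·P·R/(P+R) = 2·TP/(2·TP+FP+FN) = 346/(346+47+47) = 346/440 = 0.7864

0.7864


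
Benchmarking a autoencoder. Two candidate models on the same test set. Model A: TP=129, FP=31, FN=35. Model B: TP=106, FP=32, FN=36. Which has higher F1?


Model A: P=129/160=0.8063, R=129/164=0.7866, F1=2PR/(P+R)=2TP/(2TP+FP+FN)=258/324=0.7963
Model B: P=106/138=0.7681, R=106/142=0.7465, F1=2PR/(P+R)=2TP/(2TP+FP+FN)=212/280=0.7571
0.7963 > 0.7571 → Model A

Model A


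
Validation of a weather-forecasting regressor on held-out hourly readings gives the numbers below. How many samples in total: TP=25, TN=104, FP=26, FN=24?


Total = TP + TN + FP + FN
= 25 + 104 + 26 + 24
= 179
(Predicted positive: 51, predicted negative: 128)

179


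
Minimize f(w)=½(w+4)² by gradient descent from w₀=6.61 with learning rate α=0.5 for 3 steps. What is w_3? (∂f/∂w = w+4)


step 1: grad = 6.61+4 = 10.61; w = 6.61 - 0.5·(10.61) = 1.305
step 2: grad = 1.305+4 = 5.305; w = 1.305 - 0.5·(5.305) = -1.3475
step 3: grad = -1.3475+4 = 2.6525; w = -1.3475 - 0.5·(2.6525) = -2.67375

-2.67375


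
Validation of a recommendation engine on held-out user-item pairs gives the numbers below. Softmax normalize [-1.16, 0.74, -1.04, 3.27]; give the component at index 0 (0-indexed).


Exponentials: e^-1.16=0.3135, e^0.74=2.0959, e^-1.04=0.3535, e^3.27=26.3113
Sum = 29.0742
Softmax = [0.0108, 0.0721, 0.0122, 0.905]
p[0] = 0.3135/29.0742 = 0.0108

0.0108


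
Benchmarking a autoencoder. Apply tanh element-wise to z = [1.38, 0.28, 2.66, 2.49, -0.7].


tanh(1.38) = 0.881
tanh(0.28) = 0.2729
tanh(2.66) = 0.9903
tanh(2.49) = 0.9863
tanh(-0.7) = -0.6044
result = [0.881, 0.2729, 0.9903, 0.9863, -0.6044]

[0.881, 0.2729, 0.9903, 0.9863, -0.6044]


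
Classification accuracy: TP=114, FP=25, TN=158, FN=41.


Accuracy = (TP+TN)/(TP+TN+FP+FN)
= (114+158)/(338)
= 272/338 = 80.47%

80.47%


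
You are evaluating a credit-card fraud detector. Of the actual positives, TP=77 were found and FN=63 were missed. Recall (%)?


Recall = TP/(TP+FN)
= 77/(77+63)
= 77/140 = 55.0%

55.0%


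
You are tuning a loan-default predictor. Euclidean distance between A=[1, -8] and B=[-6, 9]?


d = √((1+ 6)² + (-8-9)²)
  = √(49 + 289)
  = √338 = 18.3848

18.3848


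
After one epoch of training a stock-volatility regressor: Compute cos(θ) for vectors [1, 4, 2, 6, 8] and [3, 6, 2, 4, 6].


A·B = 1·3 + 4·6 + 2·2 + 6·4 + 8·6 = 103
‖A‖ = √121 = 11, ‖B‖ = √101 = 10.0499
cos = 103/(√121·√101) = 103/√12221 = 0.9317

0.9317


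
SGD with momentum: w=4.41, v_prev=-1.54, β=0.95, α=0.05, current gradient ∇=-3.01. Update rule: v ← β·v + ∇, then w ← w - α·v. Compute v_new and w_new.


v_new = 0.95·-1.54 - 3.01 = -1.463 - 3.01 = -4.473
w_new = 4.41 - 0.05·-4.473 = 4.41 + 0.22365 = 4.63365

v_new=-4.473, w_new=4.63365


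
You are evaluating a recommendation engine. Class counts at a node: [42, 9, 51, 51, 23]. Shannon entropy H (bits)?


Probabilities: [42/176, 9/176, 51/176, 51/176, 23/176] ≈ [0.2386, 0.0511, 0.2898, 0.2898, 0.1307]
H = -((42/176)·log₂(42/176) + (9/176)·log₂(9/176) + (51/176)·log₂(51/176) + (51/176)·log₂(51/176) + (23/176)·log₂(23/176))
  = 2.132 bits

2.132 bits


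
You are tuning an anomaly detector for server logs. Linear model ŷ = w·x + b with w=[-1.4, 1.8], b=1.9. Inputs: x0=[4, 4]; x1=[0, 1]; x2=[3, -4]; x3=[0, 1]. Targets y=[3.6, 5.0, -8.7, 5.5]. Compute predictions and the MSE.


ŷ0 = (-1.4)·(4) + (1.8)·(4) + 1.9 = 3.5
ŷ1 = (-1.4)·(0) + (1.8)·(1) + 1.9 = 3.7
ŷ2 = (-1.4)·(3) + (1.8)·(-4) + 1.9 = -9.5
ŷ3 = (-1.4)·(0) + (1.8)·(1) + 1.9 = 3.7
errors² = [0.01, 1.69, 0.64, 3.24]
MSE = 5.5800/4 = 1.395

1.395


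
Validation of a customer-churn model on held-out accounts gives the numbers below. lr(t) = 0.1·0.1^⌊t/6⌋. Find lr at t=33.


n_drops = ⌊33/6⌋ = 5
lr = 0.1·0.1^5 = 0.1·0.00001 = 0.000001

0.000001


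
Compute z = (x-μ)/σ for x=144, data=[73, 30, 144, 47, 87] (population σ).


μ = 76.2, σ = 39.2703
z = (144 - 76.2)/39.2703 = 1.7265

1.7265


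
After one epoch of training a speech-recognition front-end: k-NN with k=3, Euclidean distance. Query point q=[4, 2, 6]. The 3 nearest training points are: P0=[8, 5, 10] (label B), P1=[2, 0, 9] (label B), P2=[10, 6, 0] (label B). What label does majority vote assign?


d(q,P0) = 6.4031  (label B)
d(q,P1) = 4.1231  (label B)
d(q,P2) = 9.3808  (label B)
Votes: A=0, B=3
Majority → B

B


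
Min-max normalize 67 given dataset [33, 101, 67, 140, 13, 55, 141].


min=13, max=141
(67-13)/(141-13) = 54/128 = 0.4219

0.4219


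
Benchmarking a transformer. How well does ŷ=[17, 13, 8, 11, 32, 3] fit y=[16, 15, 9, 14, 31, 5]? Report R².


ȳ = 15
SS_res = Σ(y-ŷ)² = 20
SS_tot = Σ(y-ȳ)² = 394
R² = 1 - SS_res/SS_tot = 1 - 0.0508 = 0.9492

0.9492


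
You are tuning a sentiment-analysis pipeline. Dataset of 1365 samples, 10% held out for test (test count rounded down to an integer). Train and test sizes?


Test = ⌊1365·10/100⌋ = 136
Train = 1365 - 136 = 1229

Train: 1229, Test: 136


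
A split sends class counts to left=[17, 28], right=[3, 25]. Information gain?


Parent = [20, 53], H_parent = 0.8471
H_left = 0.9565 (n=45), H_right = 0.4912 (n=28)
H_children = (45/73)·0.9565 + (28/73)·0.4912 = 0.778
IG = 0.8471 - 0.778 = 0.0691

0.0691


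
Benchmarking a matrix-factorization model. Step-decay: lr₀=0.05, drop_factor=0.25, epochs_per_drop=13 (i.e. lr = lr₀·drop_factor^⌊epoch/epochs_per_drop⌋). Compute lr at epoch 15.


n_drops = ⌊15/13⌋ = 1
lr = 0.05·0.25^1 = 0.05·0.25 = 0.0125

0.0125


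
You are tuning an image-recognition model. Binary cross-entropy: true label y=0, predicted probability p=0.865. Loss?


BCE = -[y·ln(p) + (1-y)·ln(1-p)]
= -0 - 1·ln(1-0.865)
= -ln(0.135) = 2.0025

2.0025


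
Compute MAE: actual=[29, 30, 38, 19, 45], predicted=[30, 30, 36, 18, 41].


Absolute errors: |29-30|=1, |30-30|=0, |38-36|=2, |19-18|=1, |45-41|=4
Sum = 8
MAE = 8/5 = 8/5

8/5


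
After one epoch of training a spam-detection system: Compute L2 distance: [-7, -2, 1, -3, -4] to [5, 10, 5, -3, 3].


d = √((-7-5)² + (-2-10)² + (1-5)² + (-3+ 3)² + (-4-3)²)
  = √(144 + 144 + 16 + 0 + 49)
  = √353 = 18.7883

18.7883


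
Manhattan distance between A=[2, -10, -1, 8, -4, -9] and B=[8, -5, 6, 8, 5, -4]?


d = |2-8| + |-10+ 5| + |-1-6| + |8-8| + |-4-5| + |-9+ 4|
  = 6 + 5 + 7 + 0 + 9 + 5
  = 32

32


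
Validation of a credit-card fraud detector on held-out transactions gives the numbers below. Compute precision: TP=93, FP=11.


Precision = TP/(TP+FP)
= 93/(93+11)
= 93/104 = 89.42%

89.42%


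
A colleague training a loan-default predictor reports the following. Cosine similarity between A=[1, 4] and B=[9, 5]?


A·B = 1·9 + 4·5 = 29
‖A‖ = √17 = 4.1231, ‖B‖ = √106 = 10.2956
cos = 29/(√17·√106) = 29/√1802 = 0.6832

0.6832


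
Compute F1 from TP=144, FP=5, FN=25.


Precision = 144/149 = 0.9664
Recall = 144/169 = 0.8521
F1 = 2·P·R/(P+R) = 2·TP/(2·TP+FP+FN) = 288/(288+5+25) = 288/318 = 0.9057

0.9057


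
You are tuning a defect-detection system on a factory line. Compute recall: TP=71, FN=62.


Recall = TP/(TP+FN)
= 71/(71+62)
= 71/133 = 53.38%

53.38%


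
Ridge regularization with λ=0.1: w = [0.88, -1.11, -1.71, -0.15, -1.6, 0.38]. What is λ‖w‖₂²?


‖w‖₂² = (0.88)² + (-1.11)² + (-1.71)² + (-0.15)² + (-1.6)² + (0.38)²
     = 0.7744 + 1.2321 + 2.9241 + 0.0225 + 2.56 + 0.1444
     = 7.6575
λ·‖w‖₂² = 0.1·7.6575 = 0.76575

0.76575


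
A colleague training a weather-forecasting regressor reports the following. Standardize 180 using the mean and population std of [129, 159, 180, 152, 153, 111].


μ = 147.3333, σ = 22.0353
z = (180 - 147.3333)/22.0353 = 1.4825

1.4825


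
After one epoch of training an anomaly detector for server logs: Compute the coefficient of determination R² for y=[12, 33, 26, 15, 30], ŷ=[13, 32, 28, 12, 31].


ȳ = 23.2
SS_res = Σ(y-ŷ)² = 16
SS_tot = Σ(y-ȳ)² = 342.8
R² = 1 - SS_res/SS_tot = 1 - 0.0467 = 0.9533

0.9533


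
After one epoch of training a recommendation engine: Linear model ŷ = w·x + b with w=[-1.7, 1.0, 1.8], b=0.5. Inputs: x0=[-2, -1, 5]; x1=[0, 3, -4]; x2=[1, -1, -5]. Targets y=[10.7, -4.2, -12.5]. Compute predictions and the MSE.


ŷ0 = (-1.7)·(-2) + (1.0)·(-1) + (1.8)·(5) + 0.5 = 11.9
ŷ1 = (-1.7)·(0) + (1.0)·(3) + (1.8)·(-4) + 0.5 = -3.7
ŷ2 = (-1.7)·(1) + (1.0)·(-1) + (1.8)·(-5) + 0.5 = -11.2
errors² = [1.44, 0.25, 1.69]
MSE = 3.3800/3 = 1.1267

1.1267


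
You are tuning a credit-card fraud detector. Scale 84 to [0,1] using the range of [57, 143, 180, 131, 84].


min=57, max=180
(84-57)/(180-57) = 27/123 = 0.2195

0.2195


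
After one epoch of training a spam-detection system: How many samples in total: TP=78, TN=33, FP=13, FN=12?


Total = TP + TN + FP + FN
= 78 + 33 + 13 + 12
= 136
(Predicted positive: 91, predicted negative: 45)

136


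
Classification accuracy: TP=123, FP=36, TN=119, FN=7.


Accuracy = (TP+TN)/(TP+TN+FP+FN)
= (123+119)/(285)
= 242/285 = 84.91%

84.91%


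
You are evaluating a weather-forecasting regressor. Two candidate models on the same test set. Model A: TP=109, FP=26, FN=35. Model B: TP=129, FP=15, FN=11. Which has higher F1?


Model A: P=109/135=0.8074, R=109/144=0.7569, F1=2PR/(P+R)=2TP/(2TP+FP+FN)=218/279=0.7814
Model B: P=129/144=0.8958, R=129/140=0.9214, F1=2PR/(P+R)=2TP/(2TP+FP+FN)=258/284=0.9085
0.7814 < 0.9085 → Model B

Model B


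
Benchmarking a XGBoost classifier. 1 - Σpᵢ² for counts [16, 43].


Probabilities: [16/59, 43/59] ≈ [0.2712, 0.7288]
Σpᵢ² = (256 + 1849)/59² = 2105/3481
Gini = 1 - Σpᵢ² = 1 - 2105/3481 = 0.3953

0.3953


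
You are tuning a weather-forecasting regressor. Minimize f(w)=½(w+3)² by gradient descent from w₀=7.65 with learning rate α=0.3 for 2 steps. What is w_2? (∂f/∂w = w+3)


step 1: grad = 7.65+3 = 10.65; w = 7.65 - 0.3·(10.65) = 4.455
step 2: grad = 4.455+3 = 7.455; w = 4.455 - 0.3·(7.455) = 2.2185

2.2185


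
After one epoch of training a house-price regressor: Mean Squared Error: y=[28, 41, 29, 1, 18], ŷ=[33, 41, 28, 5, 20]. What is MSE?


Squared errors: (28-33)²=25, (41-41)²=0, (29-28)²=1, (1-5)²=16, (18-20)²=4
Sum = 46
MSE = 46/5 = 46/5

46/5


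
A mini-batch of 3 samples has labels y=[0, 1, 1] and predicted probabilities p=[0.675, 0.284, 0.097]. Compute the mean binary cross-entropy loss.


L[0] = -ln(1-0.675) = -ln(0.325) = 1.1239
L[1] = -ln(0.284) = 1.2588
L[2] = -ln(0.097) = 2.333
mean = (1.1239 + 1.2588 + 2.333)/3 = 1.5719

1.5719


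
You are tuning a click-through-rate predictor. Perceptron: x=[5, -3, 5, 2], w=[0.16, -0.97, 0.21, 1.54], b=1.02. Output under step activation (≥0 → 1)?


z = (5)·(0.16) + (-3)·(-0.97) + (5)·(0.21) + (2)·(1.54) + 1.02
  = 8.86
step(z) = 1 (z≥0)

1


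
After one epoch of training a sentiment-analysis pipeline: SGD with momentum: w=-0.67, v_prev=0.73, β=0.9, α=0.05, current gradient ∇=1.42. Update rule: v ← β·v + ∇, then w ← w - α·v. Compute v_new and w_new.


v_new = 0.9·0.73 + 1.42 = 0.657 + 1.42 = 2.077
w_new = -0.67 - 0.05·2.077 = -0.67 - 0.10385 = -0.77385

v_new=2.077, w_new=-0.77385


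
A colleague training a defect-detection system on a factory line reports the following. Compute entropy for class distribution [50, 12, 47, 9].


Probabilities: [50/118, 12/118, 47/118, 9/118] ≈ [0.4237, 0.1017, 0.3983, 0.0763]
H = -((50/118)·log₂(50/118) + (12/118)·log₂(12/118) + (47/118)·log₂(47/118) + (9/118)·log₂(9/118))
  = 1.6724 bits

1.6724 bits


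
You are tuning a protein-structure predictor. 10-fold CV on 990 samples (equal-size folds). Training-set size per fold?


Fold size = 990/10 = 99
Training per fold = 990 - 99 = 891

891


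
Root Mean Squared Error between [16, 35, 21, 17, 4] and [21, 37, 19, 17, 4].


MSE = 33/5 = 6.6
RMSE = √(33/5) = 2.569

2.569


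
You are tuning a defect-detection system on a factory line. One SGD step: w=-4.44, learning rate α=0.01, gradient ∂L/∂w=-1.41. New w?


w_new = w - α·∇
= -4.44 - 0.01·-1.41
= -4.44 + 0.0141
= -4.4259

-4.4259


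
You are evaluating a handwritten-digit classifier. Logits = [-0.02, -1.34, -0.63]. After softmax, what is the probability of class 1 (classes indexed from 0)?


Exponentials: e^-0.02=0.9802, e^-1.34=0.2618, e^-0.63=0.5326
Sum = 1.7746
Softmax = [0.5523, 0.1475, 0.3001]
p[1] = 0.2618/1.7746 = 0.1475

0.1475


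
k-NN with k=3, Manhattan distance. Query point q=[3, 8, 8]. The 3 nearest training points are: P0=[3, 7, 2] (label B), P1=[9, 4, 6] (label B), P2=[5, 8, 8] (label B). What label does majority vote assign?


d(q,P0) = 7  (label B)
d(q,P1) = 12  (label B)
d(q,P2) = 2  (label B)
Votes: A=0, B=3
Majority → B

B


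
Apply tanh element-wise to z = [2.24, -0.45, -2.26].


tanh(2.24) = 0.9776
tanh(-0.45) = -0.4219
tanh(-2.26) = -0.9785
result = [0.9776, -0.4219, -0.9785]

[0.9776, -0.4219, -0.9785]


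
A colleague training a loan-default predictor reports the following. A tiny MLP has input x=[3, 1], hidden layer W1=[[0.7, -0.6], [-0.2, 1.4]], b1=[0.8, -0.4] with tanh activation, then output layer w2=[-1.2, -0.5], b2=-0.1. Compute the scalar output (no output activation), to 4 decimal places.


z1[0] = (0.7)·(3) + (-0.6)·(1) + 0.8 = 2.3
z1[1] = (-0.2)·(3) + (1.4)·(1) - 0.4 = 0.4
h = tanh(z1) = [0.9801, 0.3799]
output = (-1.2)·(0.9801) + (-0.5)·(0.3799) - 0.1 = -1.4661

-1.4661


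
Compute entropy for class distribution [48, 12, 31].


Probabilities: [48/91, 12/91, 31/91] ≈ [0.5275, 0.1319, 0.3407]
H = -((48/91)·log₂(48/91) + (12/91)·log₂(12/91) + (31/91)·log₂(31/91))
  = 1.4014 bits

1.4014 bits


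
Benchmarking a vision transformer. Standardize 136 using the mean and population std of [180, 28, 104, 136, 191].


μ = 127.8, σ = 58.8435
z = (136 - 127.8)/58.8435 = 0.1394

0.1394


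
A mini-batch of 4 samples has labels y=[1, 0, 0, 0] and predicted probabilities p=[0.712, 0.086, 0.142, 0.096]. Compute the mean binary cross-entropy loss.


L[0] = -ln(0.712) = 0.3397
L[1] = -ln(1-0.086) = -ln(0.914) = 0.0899
L[2] = -ln(1-0.142) = -ln(0.858) = 0.1532
L[3] = -ln(1-0.096) = -ln(0.904) = 0.1009
mean = (0.3397 + 0.0899 + 0.1532 + 0.1009)/4 = 0.1709

0.1709


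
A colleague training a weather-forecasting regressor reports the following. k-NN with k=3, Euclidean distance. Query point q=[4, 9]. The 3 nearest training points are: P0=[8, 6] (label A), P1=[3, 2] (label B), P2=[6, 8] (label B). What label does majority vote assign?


d(q,P0) = 5.0  (label A)
d(q,P1) = 7.0711  (label B)
d(q,P2) = 2.2361  (label B)
Votes: A=1, B=2
Majority → B

B


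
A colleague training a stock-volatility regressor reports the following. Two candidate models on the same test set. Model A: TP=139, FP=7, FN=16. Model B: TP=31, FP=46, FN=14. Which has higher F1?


Model A: P=139/146=0.9521, R=139/155=0.8968, F1=2PR/(P+R)=2TP/(2TP+FP+FN)=278/301=0.9236
Model B: P=31/77=0.4026, R=31/45=0.6889, F1=2PR/(P+R)=2TP/(2TP+FP+FN)=62/122=0.5082
0.9236 > 0.5082 → Model A

Model A


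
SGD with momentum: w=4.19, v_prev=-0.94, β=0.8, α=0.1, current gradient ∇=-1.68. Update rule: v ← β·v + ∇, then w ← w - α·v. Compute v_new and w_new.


v_new = 0.8·-0.94 - 1.68 = -0.752 - 1.68 = -2.432
w_new = 4.19 - 0.1·-2.432 = 4.19 + 0.2432 = 4.4332

v_new=-2.432, w_new=4.4332


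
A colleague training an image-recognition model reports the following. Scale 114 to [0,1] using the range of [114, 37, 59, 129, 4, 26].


min=4, max=129
(114-4)/(129-4) = 110/125 = 0.88

0.88


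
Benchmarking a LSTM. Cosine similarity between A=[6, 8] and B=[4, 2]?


A·B = 6·4 + 8·2 = 40
‖A‖ = √100 = 10, ‖B‖ = √20 = 4.4721
cos = 40/(√100·√20) = 40/√2000 = 0.8944

0.8944


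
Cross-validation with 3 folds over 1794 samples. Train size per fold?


Fold size = 1794/3 = 598
Training per fold = 1794 - 598 = 1196

1196


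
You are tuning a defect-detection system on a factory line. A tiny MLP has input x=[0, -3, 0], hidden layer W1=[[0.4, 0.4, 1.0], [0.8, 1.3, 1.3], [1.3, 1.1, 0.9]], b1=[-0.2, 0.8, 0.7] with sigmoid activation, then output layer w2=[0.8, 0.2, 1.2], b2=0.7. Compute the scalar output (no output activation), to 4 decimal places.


z1[0] = (0.4)·(0) + (0.4)·(-3) + (1.0)·(0) - 0.2 = -1.4
z1[1] = (0.8)·(0) + (1.3)·(-3) + (1.3)·(0) + 0.8 = -3.1
z1[2] = (1.3)·(0) + (1.1)·(-3) + (0.9)·(0) + 0.7 = -2.6
h = sigmoid(z1) = [0.1978, 0.0431, 0.0691]
output = (0.8)·(0.1978) + (0.2)·(0.0431) + (1.2)·(0.0691) + 0.7 = 0.9498

0.9498


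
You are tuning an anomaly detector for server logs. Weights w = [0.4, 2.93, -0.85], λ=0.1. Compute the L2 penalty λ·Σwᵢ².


‖w‖₂² = (0.4)² + (2.93)² + (-0.85)²
     = 0.16 + 8.5849 + 0.7225
     = 9.4674
λ·‖w‖₂² = 0.1·9.4674 = 0.94674

0.94674


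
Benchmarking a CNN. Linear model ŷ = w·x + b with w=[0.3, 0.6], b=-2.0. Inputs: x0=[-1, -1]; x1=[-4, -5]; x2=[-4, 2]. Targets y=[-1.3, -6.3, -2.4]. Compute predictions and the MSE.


ŷ0 = (0.3)·(-1) + (0.6)·(-1) - 2.0 = -2.9
ŷ1 = (0.3)·(-4) + (0.6)·(-5) - 2.0 = -6.2
ŷ2 = (0.3)·(-4) + (0.6)·(2) - 2.0 = -2.0
errors² = [2.56, 0.01, 0.16]
MSE = 2.7300/3 = 0.91

0.91


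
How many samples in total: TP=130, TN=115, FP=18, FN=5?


Total = TP + TN + FP + FN
= 130 + 115 + 18 + 5
= 268
(Predicted positive: 148, predicted negative: 120)

268


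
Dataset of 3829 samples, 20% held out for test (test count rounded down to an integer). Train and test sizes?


Test = ⌊3829·20/100⌋ = 765
Train = 3829 - 765 = 3064

Train: 3064, Test: 765


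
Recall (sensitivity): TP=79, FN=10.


Recall = TP/(TP+FN)
= 79/(79+10)
= 79/89 = 88.76%

88.76%


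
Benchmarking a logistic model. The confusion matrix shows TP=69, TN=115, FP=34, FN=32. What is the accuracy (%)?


Accuracy = (TP+TN)/(TP+TN+FP+FN)
= (69+115)/(250)
= 184/250 = 73.6%

73.6%


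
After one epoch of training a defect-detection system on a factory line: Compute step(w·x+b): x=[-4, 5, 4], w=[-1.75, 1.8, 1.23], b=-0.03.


z = (-4)·(-1.75) + (5)·(1.8) + (4)·(1.23) - 0.03
  = 20.89
step(z) = 1 (z≥0)

1


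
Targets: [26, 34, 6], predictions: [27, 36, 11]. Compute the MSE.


Squared errors: (26-27)²=1, (34-36)²=4, (6-11)²=25
Sum = 30
MSE = 30/3 = 10

10


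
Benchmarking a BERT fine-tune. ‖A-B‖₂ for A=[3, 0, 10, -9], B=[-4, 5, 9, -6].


d = √((3+ 4)² + (0-5)² + (10-9)² + (-9+ 6)²)
  = √(49 + 25 + 1 + 9)
  = √84 = 9.1652

9.1652


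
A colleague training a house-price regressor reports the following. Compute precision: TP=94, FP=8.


Precision = TP/(TP+FP)
= 94/(94+8)
= 94/102 = 92.16%

92.16%


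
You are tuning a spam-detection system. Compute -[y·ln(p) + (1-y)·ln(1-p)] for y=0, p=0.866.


BCE = -[y·ln(p) + (1-y)·ln(1-p)]
= -0 - 1·ln(1-0.866)
= -ln(0.134) = 2.0099

2.0099


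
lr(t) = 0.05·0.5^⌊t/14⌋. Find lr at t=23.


n_drops = ⌊23/14⌋ = 1
lr = 0.05·0.5^1 = 0.05·0.5 = 0.025

0.025


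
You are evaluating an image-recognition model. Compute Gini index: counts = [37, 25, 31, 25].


Probabilities: [37/118, 25/118, 31/118, 25/118] ≈ [0.3136, 0.2119, 0.2627, 0.2119]
Σpᵢ² = (1369 + 625 + 961 + 625)/118² = 3580/13924
Gini = 1 - Σpᵢ² = 1 - 3580/13924 = 0.7429

0.7429


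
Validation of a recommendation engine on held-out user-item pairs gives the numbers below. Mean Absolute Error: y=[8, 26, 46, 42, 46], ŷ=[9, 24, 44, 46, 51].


Absolute errors: |8-9|=1, |26-24|=2, |46-44|=2, |42-46|=4, |46-51|=5
Sum = 14
MAE = 14/5 = 14/5

14/5


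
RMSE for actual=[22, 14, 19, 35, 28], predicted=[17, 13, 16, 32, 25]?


MSE = 53/5 = 10.6
RMSE = √(53/5) = 3.2558

3.2558


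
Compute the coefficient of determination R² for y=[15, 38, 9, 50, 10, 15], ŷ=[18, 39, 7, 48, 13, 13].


ȳ = 22.8333
SS_res = Σ(y-ŷ)² = 31
SS_tot = Σ(y-ȳ)² = 1446.83
R² = 1 - SS_res/SS_tot = 1 - 0.0214 = 0.9786

0.9786


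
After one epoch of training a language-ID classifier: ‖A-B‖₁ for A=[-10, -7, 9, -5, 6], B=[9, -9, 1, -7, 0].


d = |-10-9| + |-7+ 9| + |9-1| + |-5+ 7| + |6-0|
  = 19 + 2 + 8 + 2 + 6
  = 37

37


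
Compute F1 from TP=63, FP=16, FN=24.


Precision = 63/79 = 0.7975
Recall = 63/87 = 0.7241
F1 = 2·P·R/(P+R) = 2·TP/(2·TP+FP+FN) = 126/(126+16+24) = 126/166 = 0.759

0.759


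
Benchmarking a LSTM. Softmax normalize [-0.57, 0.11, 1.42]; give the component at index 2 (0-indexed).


Exponentials: e^-0.57=0.5655, e^0.11=1.1163, e^1.42=4.1371
Sum = 5.8189
Softmax = [0.0972, 0.1918, 0.711]
p[2] = 4.1371/5.8189 = 0.711

0.711


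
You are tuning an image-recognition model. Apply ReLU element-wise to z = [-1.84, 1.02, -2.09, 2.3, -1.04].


ReLU(-1.84) = max(0, -1.84) = 0.0
ReLU(1.02) = max(0, 1.02) = 1.02
ReLU(-2.09) = max(0, -2.09) = 0.0
ReLU(2.3) = max(0, 2.3) = 2.3
ReLU(-1.04) = max(0, -1.04) = 0.0
result = [0.0, 1.02, 0.0, 2.3, 0.0]

[0.0, 1.02, 0.0, 2.3, 0.0]


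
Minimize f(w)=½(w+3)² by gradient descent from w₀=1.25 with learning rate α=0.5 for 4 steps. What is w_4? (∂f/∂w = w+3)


step 1: grad = 1.25+3 = 4.25; w = 1.25 - 0.5·(4.25) = -0.875
step 2: grad = -0.875+3 = 2.125; w = -0.875 - 0.5·(2.125) = -1.9375
step 3: grad = -1.9375+3 = 1.0625; w = -1.9375 - 0.5·(1.0625) = -2.46875
step 4: grad = -2.46875+3 = 0.53125; w = -2.46875 - 0.5·(0.53125) = -2.734375

-2.734375


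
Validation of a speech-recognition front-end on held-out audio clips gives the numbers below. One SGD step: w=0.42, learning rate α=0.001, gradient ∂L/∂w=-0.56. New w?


w_new = w - α·∇
= 0.42 - 0.001·-0.56
= 0.42 + 0.00056
= 0.42056

0.42056


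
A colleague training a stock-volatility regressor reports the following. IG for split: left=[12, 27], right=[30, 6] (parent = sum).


Parent = [42, 33], H_parent = 0.9896
H_left = 0.8905 (n=39), H_right = 0.65 (n=36)
H_children = (39/75)·0.8905 + (36/75)·0.65 = 0.7751
IG = 0.9896 - 0.7751 = 0.2145

0.2145


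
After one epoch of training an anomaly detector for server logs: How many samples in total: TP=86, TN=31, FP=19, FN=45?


Total = TP + TN + FP + FN
= 86 + 31 + 19 + 45
= 181
(Predicted positive: 105, predicted negative: 76)

181


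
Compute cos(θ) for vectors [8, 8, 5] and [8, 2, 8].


A·B = 8·8 + 8·2 + 5·8 = 120
‖A‖ = √153 = 12.3693, ‖B‖ = √132 = 11.4891
cos = 120/(√153·√132) = 120/√20196 = 0.8444

0.8444


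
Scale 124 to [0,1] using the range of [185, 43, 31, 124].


min=31, max=185
(124-31)/(185-31) = 93/154 = 0.6039

0.6039


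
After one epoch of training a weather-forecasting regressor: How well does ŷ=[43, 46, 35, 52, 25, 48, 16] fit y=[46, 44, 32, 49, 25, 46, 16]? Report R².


ȳ = 36.8571
SS_res = Σ(y-ŷ)² = 35
SS_tot = Σ(y-ȳ)² = 964.86
R² = 1 - SS_res/SS_tot = 1 - 0.0363 = 0.9637

0.9637


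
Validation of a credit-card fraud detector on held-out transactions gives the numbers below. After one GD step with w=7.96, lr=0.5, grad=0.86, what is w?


w_new = w - α·∇
= 7.96 - 0.5·0.86
= 7.96 - 0.43
= 7.53

7.53


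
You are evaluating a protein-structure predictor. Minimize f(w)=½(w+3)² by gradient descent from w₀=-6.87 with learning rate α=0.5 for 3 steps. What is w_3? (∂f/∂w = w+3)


step 1: grad = -6.87+3 = -3.87; w = -6.87 - 0.5·(-3.87) = -4.935
step 2: grad = -4.935+3 = -1.935; w = -4.935 - 0.5·(-1.935) = -3.9675
step 3: grad = -3.9675+3 = -0.9675; w = -3.9675 - 0.5·(-0.9675) = -3.48375

-3.48375


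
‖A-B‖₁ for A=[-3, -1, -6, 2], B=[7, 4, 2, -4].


d = |-3-7| + |-1-4| + |-6-2| + |2+ 4|
  = 10 + 5 + 8 + 6
  = 29

29


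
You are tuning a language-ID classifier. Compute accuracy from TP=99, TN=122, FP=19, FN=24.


Accuracy = (TP+TN)/(TP+TN+FP+FN)
= (99+122)/(264)
= 221/264 = 83.71%

83.71%


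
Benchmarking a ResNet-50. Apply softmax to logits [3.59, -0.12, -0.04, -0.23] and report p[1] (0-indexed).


Exponentials: e^3.59=36.2341, e^-0.12=0.8869, e^-0.04=0.9608, e^-0.23=0.7945
Sum = 38.8763
Softmax = [0.932, 0.0228, 0.0247, 0.0204]
p[1] = 0.8869/38.8763 = 0.0228

0.0228


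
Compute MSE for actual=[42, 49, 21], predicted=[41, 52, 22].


Squared errors: (42-41)²=1, (49-52)²=9, (21-22)²=1
Sum = 11
MSE = 11/3 = 11/3

11/3


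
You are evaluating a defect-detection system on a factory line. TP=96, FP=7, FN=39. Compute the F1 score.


Precision = 96/103 = 0.932
Recall = 96/135 = 0.7111
F1 = 2·P·R/(P+R) = 2·TP/(2·TP+FP+FN) = 192/(192+7+39) = 192/238 = 0.8067

0.8067


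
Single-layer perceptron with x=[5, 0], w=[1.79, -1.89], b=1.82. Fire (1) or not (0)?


z = (5)·(1.79) + (0)·(-1.89) + 1.82
  = 10.77
step(z) = 1 (z≥0)

1


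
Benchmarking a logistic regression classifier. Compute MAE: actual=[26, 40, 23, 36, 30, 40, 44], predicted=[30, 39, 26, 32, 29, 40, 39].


Absolute errors: |26-30|=4, |40-39|=1, |23-26|=3, |36-32|=4, |30-29|=1, |40-40|=0, |44-39|=5
Sum = 18
MAE = 18/7 = 18/7

18/7


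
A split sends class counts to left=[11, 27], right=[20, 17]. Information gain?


Parent = [31, 44], H_parent = 0.9782
H_left = 0.868 (n=38), H_right = 0.9953 (n=37)
H_children = (38/75)·0.868 + (37/75)·0.9953 = 0.9308
IG = 0.9782 - 0.9308 = 0.0474

0.0474


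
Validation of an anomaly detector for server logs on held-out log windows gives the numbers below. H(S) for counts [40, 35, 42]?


Probabilities: [40/117, 35/117, 42/117] ≈ [0.3419, 0.2991, 0.359]
H = -((40/117)·log₂(40/117) + (35/117)·log₂(35/117) + (42/117)·log₂(42/117))
  = 1.5808 bits

1.5808 bits


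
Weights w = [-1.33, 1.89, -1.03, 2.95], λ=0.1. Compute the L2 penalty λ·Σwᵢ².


‖w‖₂² = (-1.33)² + (1.89)² + (-1.03)² + (2.95)²
     = 1.7689 + 3.5721 + 1.0609 + 8.7025
     = 15.1044
λ·‖w‖₂² = 0.1·15.1044 = 1.51044

1.51044
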